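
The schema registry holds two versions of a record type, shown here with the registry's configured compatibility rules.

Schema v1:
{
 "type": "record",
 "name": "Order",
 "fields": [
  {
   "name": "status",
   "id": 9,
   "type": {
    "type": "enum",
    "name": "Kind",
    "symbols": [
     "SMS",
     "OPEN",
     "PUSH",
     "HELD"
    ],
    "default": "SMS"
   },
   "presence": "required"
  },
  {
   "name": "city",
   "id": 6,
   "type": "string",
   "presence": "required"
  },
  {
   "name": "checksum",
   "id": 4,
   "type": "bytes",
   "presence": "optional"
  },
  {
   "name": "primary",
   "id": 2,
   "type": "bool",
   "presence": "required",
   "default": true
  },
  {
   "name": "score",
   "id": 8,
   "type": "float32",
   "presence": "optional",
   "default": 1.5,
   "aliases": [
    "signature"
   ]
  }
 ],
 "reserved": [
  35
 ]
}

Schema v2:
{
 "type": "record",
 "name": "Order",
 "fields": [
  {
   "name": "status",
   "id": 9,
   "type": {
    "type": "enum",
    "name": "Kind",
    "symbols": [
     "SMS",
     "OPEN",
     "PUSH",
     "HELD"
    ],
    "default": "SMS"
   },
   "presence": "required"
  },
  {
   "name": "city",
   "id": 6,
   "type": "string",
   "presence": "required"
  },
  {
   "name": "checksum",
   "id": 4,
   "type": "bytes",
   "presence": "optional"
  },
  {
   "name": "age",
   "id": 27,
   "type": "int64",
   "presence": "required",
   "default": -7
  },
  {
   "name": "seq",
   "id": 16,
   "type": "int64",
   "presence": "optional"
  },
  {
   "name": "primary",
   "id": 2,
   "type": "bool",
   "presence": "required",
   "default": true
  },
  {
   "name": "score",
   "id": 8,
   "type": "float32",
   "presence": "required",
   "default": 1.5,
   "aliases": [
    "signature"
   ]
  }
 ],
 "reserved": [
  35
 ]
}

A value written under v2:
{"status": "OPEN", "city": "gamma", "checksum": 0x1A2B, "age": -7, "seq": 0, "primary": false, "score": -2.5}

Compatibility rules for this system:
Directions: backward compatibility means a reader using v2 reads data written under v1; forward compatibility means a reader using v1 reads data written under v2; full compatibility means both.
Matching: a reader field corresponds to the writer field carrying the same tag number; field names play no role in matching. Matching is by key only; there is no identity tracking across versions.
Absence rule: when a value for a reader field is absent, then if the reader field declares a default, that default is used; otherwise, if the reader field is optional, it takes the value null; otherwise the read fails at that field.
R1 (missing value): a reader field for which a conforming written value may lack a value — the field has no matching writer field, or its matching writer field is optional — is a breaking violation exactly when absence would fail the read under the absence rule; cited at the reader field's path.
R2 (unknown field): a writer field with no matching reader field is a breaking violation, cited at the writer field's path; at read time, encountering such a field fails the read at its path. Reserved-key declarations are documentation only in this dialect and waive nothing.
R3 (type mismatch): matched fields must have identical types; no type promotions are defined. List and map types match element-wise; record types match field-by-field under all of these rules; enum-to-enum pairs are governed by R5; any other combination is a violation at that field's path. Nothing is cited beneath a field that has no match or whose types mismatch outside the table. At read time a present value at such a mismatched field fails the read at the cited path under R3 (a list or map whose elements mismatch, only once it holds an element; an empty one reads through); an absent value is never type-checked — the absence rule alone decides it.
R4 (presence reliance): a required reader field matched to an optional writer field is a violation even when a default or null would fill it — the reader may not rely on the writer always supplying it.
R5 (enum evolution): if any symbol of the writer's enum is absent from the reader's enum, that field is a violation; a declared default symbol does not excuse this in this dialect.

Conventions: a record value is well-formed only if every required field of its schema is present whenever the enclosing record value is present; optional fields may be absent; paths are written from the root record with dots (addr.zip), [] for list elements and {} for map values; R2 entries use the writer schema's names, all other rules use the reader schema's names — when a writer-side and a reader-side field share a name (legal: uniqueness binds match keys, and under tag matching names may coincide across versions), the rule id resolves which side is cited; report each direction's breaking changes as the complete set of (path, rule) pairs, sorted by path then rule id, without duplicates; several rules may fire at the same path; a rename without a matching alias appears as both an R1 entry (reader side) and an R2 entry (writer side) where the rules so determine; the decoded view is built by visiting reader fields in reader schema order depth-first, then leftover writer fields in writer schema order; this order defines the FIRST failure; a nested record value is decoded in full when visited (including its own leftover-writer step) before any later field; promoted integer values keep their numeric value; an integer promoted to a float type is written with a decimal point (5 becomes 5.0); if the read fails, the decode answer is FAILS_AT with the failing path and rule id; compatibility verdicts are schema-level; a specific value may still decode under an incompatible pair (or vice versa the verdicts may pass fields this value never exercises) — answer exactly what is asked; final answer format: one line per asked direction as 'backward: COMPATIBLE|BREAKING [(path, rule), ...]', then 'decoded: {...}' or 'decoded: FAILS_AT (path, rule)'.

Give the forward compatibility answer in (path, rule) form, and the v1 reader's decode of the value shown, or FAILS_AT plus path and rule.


in Order below, arrows point writer -> reader
forward analysis of Order with v1 as reader and v2 as writer:
  Kind -> Kind, writer required: status aligns to status
  string -> string, writer required: city aligns to city
  bytes -> bytes, writer optional: checksum aligns to checksum
  bool -> bool, writer required: primary aligns to primary
  float32 -> float32, writer required: score aligns to score
  writer field age has no reader counterpart
  writer field seq has no reader counterpart
  violation R2 at age
  violation R2 at seq
  forward on Order therefore BREAKING (2)
decoding the Order value with the v1 reader:
  status := "OPEN"
  city := "gamma"
  checksum := 0x1A2B
  primary := false
  score := -2.5
  read fails at age under R2 (unknown field)
  => FAILS_AT (age, R2)
checking off the Order differences that do not matter here:
  field score in record Order: optional changed to required -> affects backward compatibility only, which is not asked

forward: BREAKING [(age, R2), (seq, R2)]; decoded: FAILS_AT (age, R2)


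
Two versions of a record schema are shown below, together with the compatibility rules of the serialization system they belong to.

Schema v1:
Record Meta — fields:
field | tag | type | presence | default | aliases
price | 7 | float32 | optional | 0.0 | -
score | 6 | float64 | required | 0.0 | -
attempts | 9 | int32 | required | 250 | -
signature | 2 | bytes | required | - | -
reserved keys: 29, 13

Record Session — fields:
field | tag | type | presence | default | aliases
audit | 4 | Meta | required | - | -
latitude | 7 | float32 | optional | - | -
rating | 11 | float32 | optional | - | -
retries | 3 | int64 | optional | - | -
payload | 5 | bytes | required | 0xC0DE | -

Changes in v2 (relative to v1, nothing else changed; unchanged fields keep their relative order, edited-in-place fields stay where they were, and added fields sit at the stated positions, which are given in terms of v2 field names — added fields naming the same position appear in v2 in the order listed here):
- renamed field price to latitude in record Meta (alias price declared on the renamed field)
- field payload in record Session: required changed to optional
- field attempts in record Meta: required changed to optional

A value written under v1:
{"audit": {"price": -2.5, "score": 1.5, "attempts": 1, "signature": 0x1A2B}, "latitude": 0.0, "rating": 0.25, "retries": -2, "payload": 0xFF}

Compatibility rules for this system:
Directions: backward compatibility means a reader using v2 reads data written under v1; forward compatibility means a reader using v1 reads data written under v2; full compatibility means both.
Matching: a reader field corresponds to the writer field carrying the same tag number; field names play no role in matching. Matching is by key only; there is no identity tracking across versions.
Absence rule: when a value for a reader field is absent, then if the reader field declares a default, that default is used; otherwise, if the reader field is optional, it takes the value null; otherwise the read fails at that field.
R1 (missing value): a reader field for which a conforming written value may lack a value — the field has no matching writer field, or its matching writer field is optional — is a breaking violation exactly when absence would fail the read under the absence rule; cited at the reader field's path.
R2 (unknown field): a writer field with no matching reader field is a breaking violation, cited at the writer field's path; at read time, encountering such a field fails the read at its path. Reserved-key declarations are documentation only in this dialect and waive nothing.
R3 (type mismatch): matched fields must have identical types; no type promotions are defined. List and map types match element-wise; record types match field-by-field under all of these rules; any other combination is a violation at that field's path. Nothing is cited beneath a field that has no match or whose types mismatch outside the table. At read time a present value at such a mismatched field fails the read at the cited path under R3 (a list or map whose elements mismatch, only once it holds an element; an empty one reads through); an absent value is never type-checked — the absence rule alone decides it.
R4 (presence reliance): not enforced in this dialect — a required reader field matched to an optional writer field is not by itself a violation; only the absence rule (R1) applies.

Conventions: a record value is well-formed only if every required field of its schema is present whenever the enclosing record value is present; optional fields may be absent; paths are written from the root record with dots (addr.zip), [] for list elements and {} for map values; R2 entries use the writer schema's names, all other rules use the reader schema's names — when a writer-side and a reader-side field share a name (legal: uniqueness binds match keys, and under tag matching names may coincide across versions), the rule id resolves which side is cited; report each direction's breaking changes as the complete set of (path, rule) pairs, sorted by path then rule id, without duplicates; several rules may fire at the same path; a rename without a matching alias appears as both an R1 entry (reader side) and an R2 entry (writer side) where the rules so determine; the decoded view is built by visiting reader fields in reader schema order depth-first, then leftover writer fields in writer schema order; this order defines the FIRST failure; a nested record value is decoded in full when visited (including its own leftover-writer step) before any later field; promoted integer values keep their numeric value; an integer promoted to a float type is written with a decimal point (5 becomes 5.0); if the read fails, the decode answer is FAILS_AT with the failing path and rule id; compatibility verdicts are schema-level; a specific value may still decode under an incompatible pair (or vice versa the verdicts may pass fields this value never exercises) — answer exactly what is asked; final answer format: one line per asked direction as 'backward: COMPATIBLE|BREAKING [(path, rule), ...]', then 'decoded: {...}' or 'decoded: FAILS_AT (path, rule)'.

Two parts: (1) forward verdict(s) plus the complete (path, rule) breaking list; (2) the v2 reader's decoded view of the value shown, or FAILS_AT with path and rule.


in Session below, arrows point writer -> reader
forward pass over Session, reader schema v1, writer schema v2:
  Meta -> Meta, writer required: audit aligns to audit
  float32 -> float32, writer optional: latitude aligns to latitude
  float32 -> float32, writer optional: rating aligns to rating
  int64 -> int64, writer optional: retries aligns to retries
  bytes -> bytes, writer optional: payload aligns to payload
  float32 -> float32, writer optional: audit.price aligns to audit.latitude
  float64 -> float64, writer required: audit.score aligns to audit.score
  int32 -> int32, writer optional: audit.attempts aligns to audit.attempts
  bytes -> bytes, writer required: audit.signature aligns to audit.signature
  => forward: COMPATIBLE
decoding the Session value with the v2 reader:
  audit.latitude := -2.5 (from writer price)
  audit.score := 1.5
  audit.attempts := 1
  audit.signature := 0x1A2B
  latitude := 0.0
  rating := 0.25
  retries := -2
  payload := 0xFF
  => decoded: {"audit": {"latitude": -2.5, "score": 1.5, "attempts": 1, "signature": 0x1A2B}, "latitude": 0.0, "rating": 0.25, "retries": -2, "payload": 0xFF}
remaining Session differences; none change what is asked:
  field payload in record Session: required changed to optional -> fires no rule on Session, leaving the asked answer as it is
  field attempts in record Meta: required changed to optional -> fires no rule on Session, leaving the asked answer as it is

forward: COMPATIBLE []; decoded: {"audit": {"latitude": -2.5, "score": 1.5, "attempts": 1, "signature": 0x1A2B}, "latitude": 0.0, "rating": 0.25, "retries": -2, "payload": 0xFF}


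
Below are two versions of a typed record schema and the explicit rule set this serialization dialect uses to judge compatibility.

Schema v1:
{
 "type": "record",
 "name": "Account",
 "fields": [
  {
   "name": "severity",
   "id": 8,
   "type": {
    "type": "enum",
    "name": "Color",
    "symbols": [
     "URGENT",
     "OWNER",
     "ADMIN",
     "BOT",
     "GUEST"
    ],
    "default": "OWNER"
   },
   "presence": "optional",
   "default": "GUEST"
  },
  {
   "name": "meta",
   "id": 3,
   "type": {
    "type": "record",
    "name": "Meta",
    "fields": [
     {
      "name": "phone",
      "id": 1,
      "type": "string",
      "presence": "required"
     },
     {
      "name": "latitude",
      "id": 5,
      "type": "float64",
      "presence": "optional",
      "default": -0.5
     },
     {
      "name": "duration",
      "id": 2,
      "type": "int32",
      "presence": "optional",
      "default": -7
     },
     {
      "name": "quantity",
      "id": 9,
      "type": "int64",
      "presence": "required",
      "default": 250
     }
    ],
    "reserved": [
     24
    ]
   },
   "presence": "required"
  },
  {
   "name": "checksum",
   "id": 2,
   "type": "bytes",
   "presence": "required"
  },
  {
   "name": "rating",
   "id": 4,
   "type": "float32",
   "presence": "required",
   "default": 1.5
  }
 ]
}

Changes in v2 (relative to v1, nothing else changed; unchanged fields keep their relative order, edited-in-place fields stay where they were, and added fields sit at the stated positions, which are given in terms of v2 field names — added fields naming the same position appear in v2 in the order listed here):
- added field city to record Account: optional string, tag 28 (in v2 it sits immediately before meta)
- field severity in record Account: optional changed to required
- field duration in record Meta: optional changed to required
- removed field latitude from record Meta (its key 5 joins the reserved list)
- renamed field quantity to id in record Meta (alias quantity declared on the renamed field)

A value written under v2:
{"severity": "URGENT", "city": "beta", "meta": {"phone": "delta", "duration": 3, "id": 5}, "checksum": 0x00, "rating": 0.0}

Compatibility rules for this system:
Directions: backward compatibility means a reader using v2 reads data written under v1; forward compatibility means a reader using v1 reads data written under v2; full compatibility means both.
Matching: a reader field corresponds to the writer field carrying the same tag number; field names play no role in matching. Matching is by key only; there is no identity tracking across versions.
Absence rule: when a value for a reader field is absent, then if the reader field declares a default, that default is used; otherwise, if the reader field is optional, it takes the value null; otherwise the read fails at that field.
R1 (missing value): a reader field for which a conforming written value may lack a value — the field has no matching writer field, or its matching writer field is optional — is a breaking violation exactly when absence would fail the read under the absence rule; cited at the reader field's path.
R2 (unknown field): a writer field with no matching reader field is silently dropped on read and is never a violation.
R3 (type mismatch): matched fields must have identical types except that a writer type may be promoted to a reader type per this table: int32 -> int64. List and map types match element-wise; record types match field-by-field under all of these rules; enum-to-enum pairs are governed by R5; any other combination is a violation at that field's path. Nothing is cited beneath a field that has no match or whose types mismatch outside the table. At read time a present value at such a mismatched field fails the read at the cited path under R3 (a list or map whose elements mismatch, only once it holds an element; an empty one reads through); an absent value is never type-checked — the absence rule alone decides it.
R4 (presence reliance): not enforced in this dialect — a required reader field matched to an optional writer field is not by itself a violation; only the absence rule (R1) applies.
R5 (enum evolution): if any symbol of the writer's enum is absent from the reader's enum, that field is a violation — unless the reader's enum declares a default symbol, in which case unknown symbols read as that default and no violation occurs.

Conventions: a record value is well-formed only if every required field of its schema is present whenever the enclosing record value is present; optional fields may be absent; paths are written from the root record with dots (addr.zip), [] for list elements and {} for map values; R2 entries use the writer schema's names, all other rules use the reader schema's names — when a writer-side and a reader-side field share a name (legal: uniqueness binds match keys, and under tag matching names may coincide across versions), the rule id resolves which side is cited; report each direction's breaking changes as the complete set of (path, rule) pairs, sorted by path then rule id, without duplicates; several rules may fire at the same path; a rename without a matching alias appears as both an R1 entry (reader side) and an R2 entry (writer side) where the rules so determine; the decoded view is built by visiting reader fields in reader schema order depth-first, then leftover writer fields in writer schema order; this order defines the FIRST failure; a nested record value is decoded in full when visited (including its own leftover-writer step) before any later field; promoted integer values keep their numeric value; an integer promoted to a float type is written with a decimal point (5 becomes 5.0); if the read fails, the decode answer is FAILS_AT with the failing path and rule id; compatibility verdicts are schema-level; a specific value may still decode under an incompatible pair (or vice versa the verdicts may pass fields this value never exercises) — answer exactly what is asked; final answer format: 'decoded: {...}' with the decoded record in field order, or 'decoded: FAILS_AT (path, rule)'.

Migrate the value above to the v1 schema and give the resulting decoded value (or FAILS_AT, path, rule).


arrows below run writer -> reader for Account
decode walk for Account under reader schema v1:
  severity := "URGENT"
  meta.phone := "delta"
  meta.latitude := -0.5 (absent -> default)
  meta.duration := 3
  meta.quantity := 5 (from writer id)
  checksum := 0x00
  rating := 0.0
  writer city: unknown -> dropped
  => decoded: {"severity": "URGENT", "meta": {"phone": "delta", "latitude": -0.5, "duration": 3, "quantity": 5}, "checksum": 0x00, "rating": 0.0}
the other Account changes do not affect what is asked:
  added field city to record Account: optional string, tag 28 (in v2 it sits immediately before meta) -> no rule fires on it and the decoded Account view is identical with or without it
  field severity in record Account: optional changed to required -> no rule fires on it and the decoded Account view is identical with or without it
  field duration in record Meta: optional changed to required -> no rule fires on it and the decoded Account view is identical with or without it
  removed field latitude from record Meta (its key 5 joins the reserved list) -> no rule fires on it and the decoded Account view is identical with or without it
  renamed field quantity to id in record Meta (alias quantity declared on the renamed field) -> no rule fires on it and the decoded Account view is identical with or without it

decoded: {"severity": "URGENT", "meta": {"phone": "delta", "latitude": -0.5, "duration": 3, "quantity": 5}, "checksum": 0x00, "rating": 0.0}


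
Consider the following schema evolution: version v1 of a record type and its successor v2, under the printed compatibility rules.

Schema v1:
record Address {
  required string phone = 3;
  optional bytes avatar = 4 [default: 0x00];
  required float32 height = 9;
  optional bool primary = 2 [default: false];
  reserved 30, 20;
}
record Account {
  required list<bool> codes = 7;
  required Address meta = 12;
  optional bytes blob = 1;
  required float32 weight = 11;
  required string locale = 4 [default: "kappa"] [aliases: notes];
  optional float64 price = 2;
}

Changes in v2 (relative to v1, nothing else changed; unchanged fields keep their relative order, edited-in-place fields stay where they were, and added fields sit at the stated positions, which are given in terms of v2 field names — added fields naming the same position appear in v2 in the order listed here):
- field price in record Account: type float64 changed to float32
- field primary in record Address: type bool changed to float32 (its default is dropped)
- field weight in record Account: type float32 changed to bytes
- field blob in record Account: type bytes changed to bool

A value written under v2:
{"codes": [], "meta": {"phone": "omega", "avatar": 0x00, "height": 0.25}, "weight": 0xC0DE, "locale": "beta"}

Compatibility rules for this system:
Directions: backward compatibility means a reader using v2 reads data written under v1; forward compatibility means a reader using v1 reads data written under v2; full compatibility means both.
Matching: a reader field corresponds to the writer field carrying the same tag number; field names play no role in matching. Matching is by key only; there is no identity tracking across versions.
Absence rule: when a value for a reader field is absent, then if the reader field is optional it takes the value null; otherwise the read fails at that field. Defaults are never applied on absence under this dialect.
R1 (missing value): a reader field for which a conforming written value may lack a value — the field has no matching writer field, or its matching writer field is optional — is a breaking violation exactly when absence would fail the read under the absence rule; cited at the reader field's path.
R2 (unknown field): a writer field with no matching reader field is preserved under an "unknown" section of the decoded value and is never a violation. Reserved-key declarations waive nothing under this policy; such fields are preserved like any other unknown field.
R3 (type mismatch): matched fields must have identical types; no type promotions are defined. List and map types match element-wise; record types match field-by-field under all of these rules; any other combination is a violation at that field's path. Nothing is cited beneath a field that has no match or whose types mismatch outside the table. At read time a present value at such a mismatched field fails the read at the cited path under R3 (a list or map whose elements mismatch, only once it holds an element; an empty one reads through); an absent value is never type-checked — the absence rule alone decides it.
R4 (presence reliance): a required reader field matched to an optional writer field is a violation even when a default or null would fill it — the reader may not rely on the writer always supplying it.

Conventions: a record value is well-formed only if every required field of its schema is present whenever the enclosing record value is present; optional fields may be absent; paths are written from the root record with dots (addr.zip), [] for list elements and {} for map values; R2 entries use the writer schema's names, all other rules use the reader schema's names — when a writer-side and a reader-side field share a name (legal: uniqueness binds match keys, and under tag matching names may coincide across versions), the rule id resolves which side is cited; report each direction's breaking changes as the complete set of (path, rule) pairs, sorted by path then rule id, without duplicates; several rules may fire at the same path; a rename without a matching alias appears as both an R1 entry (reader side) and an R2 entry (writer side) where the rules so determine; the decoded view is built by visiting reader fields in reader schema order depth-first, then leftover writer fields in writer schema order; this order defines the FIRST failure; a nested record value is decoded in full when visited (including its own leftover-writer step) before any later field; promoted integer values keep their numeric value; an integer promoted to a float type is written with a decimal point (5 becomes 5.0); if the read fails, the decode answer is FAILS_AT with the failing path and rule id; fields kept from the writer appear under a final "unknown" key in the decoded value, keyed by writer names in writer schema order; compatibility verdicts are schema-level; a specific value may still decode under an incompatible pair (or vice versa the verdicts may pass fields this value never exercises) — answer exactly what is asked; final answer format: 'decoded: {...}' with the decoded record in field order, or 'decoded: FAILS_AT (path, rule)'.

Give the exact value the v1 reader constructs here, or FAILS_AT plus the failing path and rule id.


each type pair in Account: writer, then reader
migrating the Account value to v1:
  codes := []
  meta.phone := "omega"
  meta.avatar := 0x00
  meta.height := 0.25
  meta.primary := null (absent, optional -> null)
  blob := null (absent, optional -> null)
  read fails at weight under R3
  => FAILS_AT (weight, R3)
checking off the Account differences that do not matter here:
  field price in record Account: type float64 changed to float32 -> affects the rule determinations only; this particular Account value decodes identically
  field primary in record Address: type bool changed to float32 (its default is dropped) -> affects the rule determinations only; this particular Account value decodes identically
  field blob in record Account: type bytes changed to bool -> affects the rule determinations only; this particular Account value decodes identically

decoded: FAILS_AT (weight, R3)


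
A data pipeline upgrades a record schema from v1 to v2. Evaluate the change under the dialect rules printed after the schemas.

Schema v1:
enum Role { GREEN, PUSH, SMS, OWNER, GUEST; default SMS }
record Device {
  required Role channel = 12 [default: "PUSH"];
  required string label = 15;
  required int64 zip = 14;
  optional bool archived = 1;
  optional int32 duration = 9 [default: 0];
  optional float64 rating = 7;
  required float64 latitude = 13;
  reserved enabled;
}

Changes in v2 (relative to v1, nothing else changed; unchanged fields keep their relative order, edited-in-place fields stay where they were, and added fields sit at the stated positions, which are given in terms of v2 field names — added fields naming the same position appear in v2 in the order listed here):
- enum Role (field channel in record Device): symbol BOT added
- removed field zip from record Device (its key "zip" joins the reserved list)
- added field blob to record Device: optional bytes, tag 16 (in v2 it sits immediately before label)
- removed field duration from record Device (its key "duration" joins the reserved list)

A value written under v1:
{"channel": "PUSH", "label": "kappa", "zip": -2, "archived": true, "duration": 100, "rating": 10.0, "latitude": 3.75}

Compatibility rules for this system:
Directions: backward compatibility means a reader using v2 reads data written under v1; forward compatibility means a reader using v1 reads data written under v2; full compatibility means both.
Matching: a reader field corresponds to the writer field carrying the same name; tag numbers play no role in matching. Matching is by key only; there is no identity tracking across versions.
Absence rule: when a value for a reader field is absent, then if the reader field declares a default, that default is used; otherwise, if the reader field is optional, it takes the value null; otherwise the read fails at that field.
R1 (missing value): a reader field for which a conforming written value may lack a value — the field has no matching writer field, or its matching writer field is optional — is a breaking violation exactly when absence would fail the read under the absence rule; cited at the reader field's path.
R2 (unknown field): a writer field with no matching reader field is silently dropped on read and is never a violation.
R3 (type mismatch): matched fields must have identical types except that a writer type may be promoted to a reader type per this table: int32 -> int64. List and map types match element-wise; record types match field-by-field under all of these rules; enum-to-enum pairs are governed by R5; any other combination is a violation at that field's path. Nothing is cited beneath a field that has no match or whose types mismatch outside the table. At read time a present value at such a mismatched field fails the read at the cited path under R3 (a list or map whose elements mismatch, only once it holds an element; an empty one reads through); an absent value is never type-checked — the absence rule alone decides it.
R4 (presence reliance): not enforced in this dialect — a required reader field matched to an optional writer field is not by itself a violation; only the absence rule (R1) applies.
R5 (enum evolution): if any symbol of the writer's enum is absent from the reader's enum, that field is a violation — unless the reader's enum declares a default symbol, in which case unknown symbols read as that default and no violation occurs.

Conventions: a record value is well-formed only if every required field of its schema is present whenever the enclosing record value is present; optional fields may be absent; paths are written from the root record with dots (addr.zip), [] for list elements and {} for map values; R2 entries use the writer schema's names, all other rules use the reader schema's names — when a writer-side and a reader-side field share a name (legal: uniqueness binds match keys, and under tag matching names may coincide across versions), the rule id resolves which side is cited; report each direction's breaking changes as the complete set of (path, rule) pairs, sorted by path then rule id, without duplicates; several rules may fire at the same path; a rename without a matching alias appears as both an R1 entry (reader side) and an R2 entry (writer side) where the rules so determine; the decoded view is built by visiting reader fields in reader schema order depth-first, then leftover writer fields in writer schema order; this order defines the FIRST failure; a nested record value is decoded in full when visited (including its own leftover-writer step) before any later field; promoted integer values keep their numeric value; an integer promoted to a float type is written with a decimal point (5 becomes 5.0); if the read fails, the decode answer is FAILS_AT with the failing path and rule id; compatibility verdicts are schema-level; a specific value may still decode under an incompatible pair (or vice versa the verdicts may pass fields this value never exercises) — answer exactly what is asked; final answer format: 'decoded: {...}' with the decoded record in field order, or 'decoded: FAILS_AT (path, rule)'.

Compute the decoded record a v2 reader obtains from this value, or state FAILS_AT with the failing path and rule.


decoded: {"channel": "PUSH", "blob": null, "label": "kappa", "archived": true, "rating": 10.0, "latitude": 3.75}

the writer's type comes first in each Device pair
decoding the Device value with the v2 reader:
  channel := "PUSH"
  blob := null (not supplied -> null)
  label := "kappa"
  archived := true
  rating := 10.0
  latitude := 3.75
  writer zip: unmatched, discarded
  writer duration: unmatched, discarded
  => decoded: {"channel": "PUSH", "blob": null, "label": "kappa", "archived": true, "rating": 10.0, "latitude": 3.75}
the rest of the Device diff is inert for this question:
  enum Role (field channel in record Device): symbol BOT added -> triggers nothing under the printed rules; the Device answer is the same either way


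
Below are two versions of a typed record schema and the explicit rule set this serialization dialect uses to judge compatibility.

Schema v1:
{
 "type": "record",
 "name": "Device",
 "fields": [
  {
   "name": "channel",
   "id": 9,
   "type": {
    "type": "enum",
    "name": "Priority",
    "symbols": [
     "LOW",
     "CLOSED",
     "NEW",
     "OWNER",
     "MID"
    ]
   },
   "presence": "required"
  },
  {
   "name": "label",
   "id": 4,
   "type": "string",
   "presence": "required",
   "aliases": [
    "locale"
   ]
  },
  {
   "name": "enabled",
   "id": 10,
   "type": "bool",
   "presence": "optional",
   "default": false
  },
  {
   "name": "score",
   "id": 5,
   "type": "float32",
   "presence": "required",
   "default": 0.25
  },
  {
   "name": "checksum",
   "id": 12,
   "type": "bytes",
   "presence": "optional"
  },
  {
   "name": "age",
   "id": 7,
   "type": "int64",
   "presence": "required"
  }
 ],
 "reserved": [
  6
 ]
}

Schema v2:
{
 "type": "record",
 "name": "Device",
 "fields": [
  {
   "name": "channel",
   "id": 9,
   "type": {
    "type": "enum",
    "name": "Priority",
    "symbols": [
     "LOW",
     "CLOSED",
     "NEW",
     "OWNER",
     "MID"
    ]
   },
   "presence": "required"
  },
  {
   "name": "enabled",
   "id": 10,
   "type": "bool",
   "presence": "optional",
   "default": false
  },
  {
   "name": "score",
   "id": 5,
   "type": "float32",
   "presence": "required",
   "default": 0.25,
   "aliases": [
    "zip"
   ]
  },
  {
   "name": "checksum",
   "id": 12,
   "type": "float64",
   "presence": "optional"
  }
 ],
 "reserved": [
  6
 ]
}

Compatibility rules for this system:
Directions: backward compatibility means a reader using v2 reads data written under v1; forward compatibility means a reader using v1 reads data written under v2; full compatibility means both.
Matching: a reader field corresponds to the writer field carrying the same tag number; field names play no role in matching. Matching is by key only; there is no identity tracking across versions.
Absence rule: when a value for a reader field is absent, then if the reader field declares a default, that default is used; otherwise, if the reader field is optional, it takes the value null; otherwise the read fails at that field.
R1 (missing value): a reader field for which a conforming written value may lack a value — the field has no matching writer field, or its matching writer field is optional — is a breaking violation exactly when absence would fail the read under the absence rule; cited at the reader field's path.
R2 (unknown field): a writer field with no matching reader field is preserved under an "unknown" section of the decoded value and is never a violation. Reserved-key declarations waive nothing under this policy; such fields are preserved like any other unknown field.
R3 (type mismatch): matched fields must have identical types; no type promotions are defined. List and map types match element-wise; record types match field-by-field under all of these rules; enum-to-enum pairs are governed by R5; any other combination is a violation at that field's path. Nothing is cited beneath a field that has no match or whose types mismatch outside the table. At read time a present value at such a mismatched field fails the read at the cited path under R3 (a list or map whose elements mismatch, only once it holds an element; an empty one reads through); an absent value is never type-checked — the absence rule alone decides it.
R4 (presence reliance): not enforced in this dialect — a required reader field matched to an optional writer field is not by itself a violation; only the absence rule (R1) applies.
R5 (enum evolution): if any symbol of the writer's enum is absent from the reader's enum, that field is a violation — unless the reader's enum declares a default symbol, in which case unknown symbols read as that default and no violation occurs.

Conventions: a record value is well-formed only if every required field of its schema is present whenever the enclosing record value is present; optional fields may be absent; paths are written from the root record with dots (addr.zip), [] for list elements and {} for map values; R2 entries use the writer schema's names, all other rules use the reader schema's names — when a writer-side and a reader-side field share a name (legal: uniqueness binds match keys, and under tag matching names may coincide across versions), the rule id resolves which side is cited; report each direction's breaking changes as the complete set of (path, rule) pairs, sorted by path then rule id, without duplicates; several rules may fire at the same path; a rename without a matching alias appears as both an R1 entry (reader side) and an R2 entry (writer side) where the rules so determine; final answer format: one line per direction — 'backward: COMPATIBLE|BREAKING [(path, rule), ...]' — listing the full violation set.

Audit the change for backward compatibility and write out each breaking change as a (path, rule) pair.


arrows below run writer -> reader for Device
backward pass over Device, reader schema v2, writer schema v1:
  channel: Priority -> Priority, writer required; from channel
  enabled: bool -> bool, writer optional; from enabled
  score: float32 -> float32, writer required; from score
  checksum: bytes -> float64, writer optional; from checksum
  leftover writer field: label
  leftover writer field: age
  violation R3 at checksum
  => backward verdict for Device: BREAKING, 1 violation(s)
the other Device changes do not affect what is asked:
  removed field label from record Device -> fires only in the forward direction of Device, which is not asked here
  removed field age from record Device -> fires only in the forward direction of Device, which is not asked here

backward: BREAKING [(checksum, R3)]


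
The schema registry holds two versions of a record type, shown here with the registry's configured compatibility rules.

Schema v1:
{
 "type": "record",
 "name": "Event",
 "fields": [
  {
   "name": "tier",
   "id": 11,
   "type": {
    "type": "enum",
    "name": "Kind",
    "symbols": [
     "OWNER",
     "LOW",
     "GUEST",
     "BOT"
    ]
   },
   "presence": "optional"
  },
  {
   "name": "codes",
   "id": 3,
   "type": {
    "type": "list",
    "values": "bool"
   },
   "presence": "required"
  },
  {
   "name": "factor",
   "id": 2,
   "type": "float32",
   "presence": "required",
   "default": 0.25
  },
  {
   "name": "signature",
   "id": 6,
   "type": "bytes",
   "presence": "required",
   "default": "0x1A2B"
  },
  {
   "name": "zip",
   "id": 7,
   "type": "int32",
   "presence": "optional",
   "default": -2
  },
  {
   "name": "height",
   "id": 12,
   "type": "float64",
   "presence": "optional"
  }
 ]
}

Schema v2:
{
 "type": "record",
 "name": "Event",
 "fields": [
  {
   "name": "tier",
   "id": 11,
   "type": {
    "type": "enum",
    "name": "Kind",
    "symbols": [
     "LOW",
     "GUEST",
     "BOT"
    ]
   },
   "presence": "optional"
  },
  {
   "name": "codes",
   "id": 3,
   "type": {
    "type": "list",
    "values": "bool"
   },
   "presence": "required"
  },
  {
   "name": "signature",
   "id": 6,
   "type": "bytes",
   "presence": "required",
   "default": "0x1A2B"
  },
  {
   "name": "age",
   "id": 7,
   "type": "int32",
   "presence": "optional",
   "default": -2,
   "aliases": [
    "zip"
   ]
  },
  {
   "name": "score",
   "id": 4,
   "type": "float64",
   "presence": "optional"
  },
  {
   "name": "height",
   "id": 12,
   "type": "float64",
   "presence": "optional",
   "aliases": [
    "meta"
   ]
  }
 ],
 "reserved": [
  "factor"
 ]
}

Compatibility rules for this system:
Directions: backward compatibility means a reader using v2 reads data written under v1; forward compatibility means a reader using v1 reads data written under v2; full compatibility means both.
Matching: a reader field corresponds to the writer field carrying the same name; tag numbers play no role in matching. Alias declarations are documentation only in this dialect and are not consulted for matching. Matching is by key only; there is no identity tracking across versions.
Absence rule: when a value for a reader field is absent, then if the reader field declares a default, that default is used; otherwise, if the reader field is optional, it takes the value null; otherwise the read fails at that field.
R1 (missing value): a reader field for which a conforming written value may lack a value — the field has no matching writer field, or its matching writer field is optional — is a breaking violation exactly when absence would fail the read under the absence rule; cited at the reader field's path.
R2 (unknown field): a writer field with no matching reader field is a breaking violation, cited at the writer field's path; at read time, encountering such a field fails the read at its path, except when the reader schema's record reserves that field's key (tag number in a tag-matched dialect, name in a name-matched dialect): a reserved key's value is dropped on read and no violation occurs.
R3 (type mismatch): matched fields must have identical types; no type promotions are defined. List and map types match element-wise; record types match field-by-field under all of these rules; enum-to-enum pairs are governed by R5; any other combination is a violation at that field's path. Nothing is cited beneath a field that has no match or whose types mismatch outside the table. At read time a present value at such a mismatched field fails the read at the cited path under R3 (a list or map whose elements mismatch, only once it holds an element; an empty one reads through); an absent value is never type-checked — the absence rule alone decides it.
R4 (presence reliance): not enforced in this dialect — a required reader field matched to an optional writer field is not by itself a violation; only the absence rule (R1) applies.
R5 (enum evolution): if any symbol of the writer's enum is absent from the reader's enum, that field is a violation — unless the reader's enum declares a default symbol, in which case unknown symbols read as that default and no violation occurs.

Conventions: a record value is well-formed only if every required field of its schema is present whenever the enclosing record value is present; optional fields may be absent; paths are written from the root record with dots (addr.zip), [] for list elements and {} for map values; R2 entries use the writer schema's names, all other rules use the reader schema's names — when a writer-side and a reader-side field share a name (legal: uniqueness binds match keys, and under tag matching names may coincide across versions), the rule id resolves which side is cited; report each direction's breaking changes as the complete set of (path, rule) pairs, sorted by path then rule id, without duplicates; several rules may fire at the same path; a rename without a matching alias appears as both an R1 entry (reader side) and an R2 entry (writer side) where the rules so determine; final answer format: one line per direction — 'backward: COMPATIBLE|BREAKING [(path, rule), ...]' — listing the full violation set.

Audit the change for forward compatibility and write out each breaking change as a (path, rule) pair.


arrows below run writer -> reader for Event
forward for Event (reader v1, writer v2):
  tier: Kind -> Kind, writer optional; from tier
  codes: list<bool> -> list<bool>, writer required; from codes
  no writer field matches reader factor
  signature: bytes -> bytes, writer required; from signature
  no writer field matches reader zip
  height: float64 -> float64, writer optional; from height
  leftover writer field: age
  leftover writer field: score
  R2 fires at age
  R2 fires at score
  forward on Event therefore BREAKING (2)
remaining Event differences; none change what is asked:
  enum Kind (field tier in record Event): symbol OWNER removed -> its effect on Event is confined to the backward direction, not asked
  removed field factor from record Event (its key "factor" joins the reserved list) -> no rule fires on it in Event's dialect; the asked verdict holds

forward: BREAKING [(age, R2), (score, R2)]
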